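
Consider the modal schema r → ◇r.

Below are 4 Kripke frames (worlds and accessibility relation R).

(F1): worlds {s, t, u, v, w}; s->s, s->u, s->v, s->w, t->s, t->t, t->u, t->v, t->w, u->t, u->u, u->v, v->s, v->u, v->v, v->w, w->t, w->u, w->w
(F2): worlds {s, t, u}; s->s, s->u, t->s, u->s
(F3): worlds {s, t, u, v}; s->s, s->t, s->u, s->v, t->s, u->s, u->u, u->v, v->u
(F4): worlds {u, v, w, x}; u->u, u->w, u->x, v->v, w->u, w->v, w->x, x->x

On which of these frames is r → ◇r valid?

(F1)

Frame correspondent (Sahlqvist): ∀x Rxx — i.e. reflexivity.
(F1): ✓.
(F2): fails — world t does not see itself.
(F3): fails — world t does not see itself.
(F4): fails — world w does not see itself.
Valid on: (F1).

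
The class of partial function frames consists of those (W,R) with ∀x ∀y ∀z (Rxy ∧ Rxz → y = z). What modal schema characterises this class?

A defining formula is ◇p → □p (the CD axiom).
Suppose ◇p→□p is valid. Take Rxy, Rxz and set V(p)={y}. Then ◇p at x, so □p at x, so p at z, i.e. z=y.

◇p → □p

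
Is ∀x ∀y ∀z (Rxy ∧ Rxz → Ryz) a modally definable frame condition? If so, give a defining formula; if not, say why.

The condition is the Euclidean property. A defining modal formula is ◇r → □◇r.

Yes — defined by ◇r → □◇r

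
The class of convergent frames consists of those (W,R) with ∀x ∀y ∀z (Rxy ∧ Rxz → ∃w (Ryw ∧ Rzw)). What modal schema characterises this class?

The condition is convergence. The .2 schema ◇□s → □◇s defines it.
Suppose ◇□s→□◇s is valid. Take Rxy, Rxz and set V(s)={w : Ryw}. Then □s at y so ◇□s at x, so □◇s at x, so ◇s at z, giving w with Rzw and Ryw.

◇□s → □◇s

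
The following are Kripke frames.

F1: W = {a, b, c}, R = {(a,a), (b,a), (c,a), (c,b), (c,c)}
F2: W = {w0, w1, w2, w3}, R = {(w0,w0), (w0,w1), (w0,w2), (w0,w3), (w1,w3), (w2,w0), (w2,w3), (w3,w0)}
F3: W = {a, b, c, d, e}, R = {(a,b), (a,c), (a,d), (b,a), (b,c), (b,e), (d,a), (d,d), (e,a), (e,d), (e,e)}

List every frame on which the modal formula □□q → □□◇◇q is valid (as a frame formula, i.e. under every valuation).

This is the axiom for a generalized confluence (Geach) condition; its first-order frame correspondent is ∀x ∀z (xR²z → ∃w (xR²w ∧ zR²w)).
F1: ✓.
F2: ✓.
F3: fails — aR²c but no w with aR²w and cR²w.
Valid on: F1, F2.

F1, F2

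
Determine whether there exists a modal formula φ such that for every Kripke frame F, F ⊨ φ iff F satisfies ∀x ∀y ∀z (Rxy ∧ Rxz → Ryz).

This is a Sahlqvist condition; the 5 axiom ◇r → □◇r defines it.
Suppose ◇r→□◇r is valid. Take Rxy, Rxz and set V(r)={y}. Then ◇r at x, so □◇r at x, so ◇r at z, so some w with Rzw has r; w=y, i.e. Rzy. By symmetry of the argument, Ryz.

Yes — defined by ◇r → □◇r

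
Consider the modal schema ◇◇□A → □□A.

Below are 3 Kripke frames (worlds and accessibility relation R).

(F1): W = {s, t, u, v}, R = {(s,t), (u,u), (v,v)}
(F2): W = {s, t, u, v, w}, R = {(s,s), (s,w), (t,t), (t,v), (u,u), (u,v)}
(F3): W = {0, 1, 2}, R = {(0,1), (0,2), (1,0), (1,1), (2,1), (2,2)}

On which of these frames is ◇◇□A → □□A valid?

(F1)

The schema corresponds to a generalized confluence (Geach) condition: ∀x ∀y ∀z ((xR²y ∧ xR²z) → ∃w (yRw ∧ z = w)).
(F1): satisfies the condition.
(F2): fails — sR²w, sR²s but no w* with wRw* and s=w*.
(F3): fails — 0R²0, 0R²0 but no w with 0Rw and 0=w.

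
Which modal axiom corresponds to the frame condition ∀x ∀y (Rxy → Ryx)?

The condition is symmetry. The B schema q → □◇q defines it.

q → □◇q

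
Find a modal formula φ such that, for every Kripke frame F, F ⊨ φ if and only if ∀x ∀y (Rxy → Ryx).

This is symmetry; the standard corresponding axiom is B: r → □◇r.
Suppose r→□◇r is valid. Take Rxy and set V(r)={x}. Then r at x, so □◇r at x, so ◇r at y, so some z with Ryz has r; z=x, i.e. Ryx.

r → □◇r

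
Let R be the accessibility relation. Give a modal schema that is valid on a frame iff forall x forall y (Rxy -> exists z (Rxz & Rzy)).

□□s → □s

A defining formula is □□s → □s (the C4 axiom).
Suppose □□s→□s is valid. Take Rxy and set V(s)={w : xR²w}. Then □□s at x, so □s at x, so s at y, i.e. ∃z(Rxz∧Rzy).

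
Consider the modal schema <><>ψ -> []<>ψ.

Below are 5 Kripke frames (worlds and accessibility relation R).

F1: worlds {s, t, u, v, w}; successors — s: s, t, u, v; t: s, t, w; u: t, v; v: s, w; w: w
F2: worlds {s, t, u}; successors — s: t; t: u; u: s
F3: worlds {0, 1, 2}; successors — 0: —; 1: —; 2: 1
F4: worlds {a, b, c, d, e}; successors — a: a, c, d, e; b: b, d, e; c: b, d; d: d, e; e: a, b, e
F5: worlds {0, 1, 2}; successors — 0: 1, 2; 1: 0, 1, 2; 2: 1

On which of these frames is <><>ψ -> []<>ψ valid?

F2, F3

Frame correspondent (Sahlqvist): forall x forall y forall z ((x R^2 y & xRz) -> exists w (y = w & zRw)) — i.e. a generalized confluence (Geach) condition.
F1: fails — sR²s, sRu but no w* with s=w* and uRw*.
F2: condition met.
F3: condition met.
F4: fails — aR²a, aRc but no w with a=w and cRw.
F5: fails — 0R²0, 0R2 but no w with 0=w and 2Rw.
Valid on: F2, F3.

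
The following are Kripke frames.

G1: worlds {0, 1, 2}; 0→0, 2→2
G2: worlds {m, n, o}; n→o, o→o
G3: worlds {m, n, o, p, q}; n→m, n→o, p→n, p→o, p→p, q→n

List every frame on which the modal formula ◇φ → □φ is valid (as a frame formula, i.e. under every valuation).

Frame correspondent (Sahlqvist): ∀x ∀y ∀z (Rxy ∧ Rxz → y = z) — i.e. partial functionality.
G1: condition met.
G2: condition met.
G3: fails — n sees both m and o.

G1, G2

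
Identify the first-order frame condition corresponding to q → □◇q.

symmetry

This is the B axiom.
It corresponds to symmetry: ∀x ∀y (Rxy → Ryx).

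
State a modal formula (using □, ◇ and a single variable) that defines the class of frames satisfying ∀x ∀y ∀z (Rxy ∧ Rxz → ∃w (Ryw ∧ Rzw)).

◇□ψ → □◇ψ

This is convergence; the standard corresponding axiom is .2: ◇□ψ → □◇ψ.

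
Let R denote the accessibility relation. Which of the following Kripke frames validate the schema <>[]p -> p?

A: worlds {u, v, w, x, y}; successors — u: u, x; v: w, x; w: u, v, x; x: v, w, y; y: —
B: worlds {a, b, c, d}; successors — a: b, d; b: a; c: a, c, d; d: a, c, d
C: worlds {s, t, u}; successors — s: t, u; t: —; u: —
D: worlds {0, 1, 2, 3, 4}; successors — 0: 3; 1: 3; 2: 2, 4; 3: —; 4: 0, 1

none

Frame correspondent (Sahlqvist): forall x forall y (Rxy -> Ryx) — i.e. symmetry.
A: fails — Rwu but not Ruw.
B: fails — Rca but not Rac.
C: fails — Rsu but not Rus.
D: fails — R13 but not R31.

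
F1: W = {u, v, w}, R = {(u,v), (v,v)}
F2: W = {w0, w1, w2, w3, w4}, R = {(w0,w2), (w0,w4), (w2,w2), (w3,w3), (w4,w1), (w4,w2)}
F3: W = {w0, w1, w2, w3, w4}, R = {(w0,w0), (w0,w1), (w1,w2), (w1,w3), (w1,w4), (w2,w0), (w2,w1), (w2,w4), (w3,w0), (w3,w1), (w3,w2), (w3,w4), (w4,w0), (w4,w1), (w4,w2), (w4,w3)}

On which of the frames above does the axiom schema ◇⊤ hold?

F3

Frame correspondent (Sahlqvist): ∀x ∃y Rxy — i.e. seriality.
F1: fails — world w has no successor.
F2: fails — world w1 has no successor.
F3: satisfies the condition.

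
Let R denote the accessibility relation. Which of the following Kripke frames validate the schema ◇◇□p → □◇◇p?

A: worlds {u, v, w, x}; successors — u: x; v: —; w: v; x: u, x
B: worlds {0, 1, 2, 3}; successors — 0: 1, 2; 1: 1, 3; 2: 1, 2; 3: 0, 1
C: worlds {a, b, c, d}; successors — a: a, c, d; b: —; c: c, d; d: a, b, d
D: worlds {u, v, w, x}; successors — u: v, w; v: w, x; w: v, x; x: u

This is the axiom for a generalized confluence (Geach) condition; its first-order frame correspondent is ∀x ∀y ∀z ((xR²y ∧ xRz) → ∃w (yRw ∧ zR²w)).
A: condition met.
B: condition met.
C: fails — aR²b, aRa but no w with bRw and aR²w.
D: fails — vR²x, vRx but no t with xRt and xR²t.
Valid on: A, B.

A, B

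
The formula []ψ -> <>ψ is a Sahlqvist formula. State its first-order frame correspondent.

Suppose □ψ→◇ψ is valid. At any x set V(ψ)=W. Then □ψ at x, so ◇ψ at x, so x has a successor.
Conversely, on a frame with seriality the schema holds at every world under every valuation.
So the correspondent is seriality.

seriality: forall x exists y Rxy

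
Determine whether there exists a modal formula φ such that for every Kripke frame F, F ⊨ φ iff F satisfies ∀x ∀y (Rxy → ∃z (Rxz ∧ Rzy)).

This is a Sahlqvist condition; the C4 axiom □□r → □r defines it.

Yes — defined by □□r → □r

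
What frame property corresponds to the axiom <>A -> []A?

Suppose ◇A→□A is valid. Take Rxy, Rxz and set V(A)={y}. Then ◇A at x, so □A at x, so A at z, i.e. z=y.

partial functionality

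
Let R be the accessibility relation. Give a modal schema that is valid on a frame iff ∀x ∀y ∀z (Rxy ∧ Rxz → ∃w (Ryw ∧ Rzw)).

◇□ψ → □◇ψ

The condition is convergence. The .2 schema ◇□ψ → □◇ψ defines it.
Suppose ◇□ψ→□◇ψ is valid. Take Rxy, Rxz and set V(ψ)={w : Ryw}. Then □ψ at y so ◇□ψ at x, so □◇ψ at x, so ◇ψ at z, giving w with Rzw and Ryw.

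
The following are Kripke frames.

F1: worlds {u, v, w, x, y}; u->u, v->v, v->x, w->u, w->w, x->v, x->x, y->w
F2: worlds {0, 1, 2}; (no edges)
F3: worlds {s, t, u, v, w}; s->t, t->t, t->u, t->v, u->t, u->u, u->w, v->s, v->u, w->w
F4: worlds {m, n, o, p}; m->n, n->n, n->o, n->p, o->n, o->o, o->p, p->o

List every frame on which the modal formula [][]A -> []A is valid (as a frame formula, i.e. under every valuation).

F1, F2, F4

Frame correspondent (Sahlqvist): forall x forall y (Rxy -> exists z (Rxz & Rzy)) — i.e. density.
F1: holds.
F2: holds.
F3: fails — Rvs but no z with Rvz and Rzs.
F4: holds.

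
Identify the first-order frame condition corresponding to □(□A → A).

Suppose □(□A→A) is valid. Take Rxy and set V(A)={w : Ryw}. Then at y, □A holds; since □(□A→A) at x, □A→A at y, so A at y, i.e. Ryy.
Conversely, on a frame with shift-reflexivity the schema holds at every world under every valuation.
So the correspondent is shift-reflexivity.

Shift-reflexivity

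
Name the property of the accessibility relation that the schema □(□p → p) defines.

shift-reflexivity: ∀x ∀y (Rxy → Ryy)

Suppose □(□p→p) is valid. Take Rxy and set V(p)={w : Ryw}. Then at y, □p holds; since □(□p→p) at x, □p→p at y, so p at y, i.e. Ryy.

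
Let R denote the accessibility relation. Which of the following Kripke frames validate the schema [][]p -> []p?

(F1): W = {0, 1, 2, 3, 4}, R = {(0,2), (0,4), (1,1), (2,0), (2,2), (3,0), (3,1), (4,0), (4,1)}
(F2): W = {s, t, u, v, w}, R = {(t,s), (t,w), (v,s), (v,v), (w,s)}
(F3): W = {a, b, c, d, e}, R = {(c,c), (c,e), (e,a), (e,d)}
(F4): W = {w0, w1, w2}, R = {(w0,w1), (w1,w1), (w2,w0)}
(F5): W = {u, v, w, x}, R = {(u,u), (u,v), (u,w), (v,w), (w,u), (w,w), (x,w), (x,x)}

(F5)

This is the axiom for density; its first-order frame correspondent is forall x forall y (Rxy -> exists z (Rxz & Rzy)).
(F1): fails — R04 but no z with R0z and Rz4.
(F2): fails — Rtw but no z with Rtz and Rzw.
(F3): fails — Rea but no z with Rez and Rza.
(F4): fails — Rw2w0 but no z with Rw2z and Rzw0.
(F5): condition met.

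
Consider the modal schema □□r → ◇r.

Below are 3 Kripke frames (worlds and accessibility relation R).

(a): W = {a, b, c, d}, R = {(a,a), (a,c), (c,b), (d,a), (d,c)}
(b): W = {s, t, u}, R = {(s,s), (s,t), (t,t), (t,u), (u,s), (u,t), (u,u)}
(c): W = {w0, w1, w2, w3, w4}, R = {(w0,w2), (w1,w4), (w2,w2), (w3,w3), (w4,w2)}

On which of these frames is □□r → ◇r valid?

This is the axiom for a generalized confluence (Geach) condition; its first-order frame correspondent is ∀x ∃w (xR²w ∧ xRw).
(a): fails — at b but no w with bR²w and bRw.
(b): holds.
(c): fails — at w1 but no w with w1R²w and w1Rw.
Valid on: (b).

(b)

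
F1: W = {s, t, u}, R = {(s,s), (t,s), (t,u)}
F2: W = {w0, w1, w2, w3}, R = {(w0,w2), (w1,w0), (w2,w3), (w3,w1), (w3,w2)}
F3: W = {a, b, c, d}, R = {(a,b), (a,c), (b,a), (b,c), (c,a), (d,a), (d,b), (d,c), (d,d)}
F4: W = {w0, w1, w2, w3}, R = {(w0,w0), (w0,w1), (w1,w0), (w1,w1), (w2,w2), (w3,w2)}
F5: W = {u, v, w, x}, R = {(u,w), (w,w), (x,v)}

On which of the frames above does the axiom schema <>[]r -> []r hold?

This is the axiom for the Euclidean property; its first-order frame correspondent is forall x forall y forall z (Rxy & Rxz -> Ryz).
F1: fails — Rts and Rtu but not Rsu.
F2: fails — Rw0w2 and Rw0w2 but not Rw2w2.
F3: fails — Rab and Rab but not Rbb.
F4: condition met.
F5: fails — Rxv and Rxv but not Rvv.

F4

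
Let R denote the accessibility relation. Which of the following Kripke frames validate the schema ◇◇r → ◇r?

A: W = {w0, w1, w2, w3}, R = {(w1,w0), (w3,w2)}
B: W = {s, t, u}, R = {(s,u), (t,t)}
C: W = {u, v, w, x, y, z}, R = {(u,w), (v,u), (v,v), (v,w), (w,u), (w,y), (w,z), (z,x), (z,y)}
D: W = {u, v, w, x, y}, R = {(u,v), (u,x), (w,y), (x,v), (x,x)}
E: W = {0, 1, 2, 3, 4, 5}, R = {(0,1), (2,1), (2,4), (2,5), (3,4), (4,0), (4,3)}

This is the axiom for transitivity; its first-order frame correspondent is ∀x ∀y ∀z (Rxy ∧ Ryz → Rxz).
A: satisfies the condition.
B: satisfies the condition.
C: fails — Ruw and Rwu but not Ruu.
D: satisfies the condition.
E: fails — R34 and R43 but not R33.

A, B, D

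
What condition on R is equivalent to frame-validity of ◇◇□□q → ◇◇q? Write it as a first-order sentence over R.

∀x ∀y (xR²y → ∃w (yR²w ∧ xR²w))

This is a Sahlqvist (Geach-type) schema ◇^2□^2q → □^0◇^2q.
First-order correspondent: ∀x ∀y (xR²y → ∃w (yR²w ∧ xR²w)).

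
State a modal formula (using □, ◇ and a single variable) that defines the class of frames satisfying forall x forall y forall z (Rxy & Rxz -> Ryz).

◇r → □◇r

The condition is the Euclidean property. The 5 schema ◇r → □◇r defines it.
Suppose ◇r→□◇r is valid. Take Rxy, Rxz and set V(r)={y}. Then ◇r at x, so □◇r at x, so ◇r at z, so some w with Rzw has r; w=y, i.e. Rzy. By symmetry of the argument, Ryz.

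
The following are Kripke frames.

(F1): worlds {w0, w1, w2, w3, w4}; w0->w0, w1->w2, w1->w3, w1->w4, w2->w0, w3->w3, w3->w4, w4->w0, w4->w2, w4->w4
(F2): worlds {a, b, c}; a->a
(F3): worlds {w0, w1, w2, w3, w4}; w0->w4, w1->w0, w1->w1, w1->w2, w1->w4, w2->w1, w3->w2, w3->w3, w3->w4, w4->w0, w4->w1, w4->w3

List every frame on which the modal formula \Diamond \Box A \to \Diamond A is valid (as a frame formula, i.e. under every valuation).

(F2)

The schema corresponds to a generalized confluence (Geach) condition: \forall x \forall y (xRy \to \exists w (yRw \wedge xRw)).
(F1): fails — w1Rw2 but no w with w2Rw and w1Rw.
(F2): ✓.
(F3): fails — w0Rw4 but no w with w4Rw and w0Rw.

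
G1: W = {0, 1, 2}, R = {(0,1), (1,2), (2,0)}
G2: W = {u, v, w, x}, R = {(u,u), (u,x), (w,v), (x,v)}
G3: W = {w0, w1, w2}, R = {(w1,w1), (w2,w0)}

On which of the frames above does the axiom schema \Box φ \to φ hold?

none

The schema corresponds to reflexivity: \forall x Rxx.
G1: fails — world 0 does not see itself.
G2: fails — world v does not see itself.
G3: fails — world w0 does not see itself.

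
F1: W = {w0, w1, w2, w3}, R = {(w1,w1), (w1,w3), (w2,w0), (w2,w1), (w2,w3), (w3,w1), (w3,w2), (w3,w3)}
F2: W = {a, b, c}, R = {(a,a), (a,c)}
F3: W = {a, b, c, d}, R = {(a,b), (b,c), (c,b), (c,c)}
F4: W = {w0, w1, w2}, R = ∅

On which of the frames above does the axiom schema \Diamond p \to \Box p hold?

F4

This is the axiom for partial functionality; its first-order frame correspondent is \forall x \forall y \forall z (Rxy \wedge Rxz \to y = z).
F1: fails — w1 sees both w1 and w3.
F2: fails — a sees both a and c.
F3: fails — c sees both b and c.
F4: holds.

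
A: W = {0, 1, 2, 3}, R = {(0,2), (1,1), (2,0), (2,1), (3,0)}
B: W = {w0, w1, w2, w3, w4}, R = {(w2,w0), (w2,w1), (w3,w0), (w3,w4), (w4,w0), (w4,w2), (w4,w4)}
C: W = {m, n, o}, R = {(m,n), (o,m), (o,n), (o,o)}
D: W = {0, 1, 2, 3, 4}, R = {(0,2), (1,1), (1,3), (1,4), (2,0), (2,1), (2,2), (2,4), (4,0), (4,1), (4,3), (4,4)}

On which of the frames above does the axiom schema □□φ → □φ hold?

The schema corresponds to density: ∀x ∀y (Rxy → ∃z (Rxz ∧ Rzy)).
A: fails — R02 but no z with R0z and Rz2.
B: fails — Rw2w1 but no z with Rw2z and Rzw1.
C: fails — Rmn but no z with Rmz and Rzn.
D: holds.
Valid on: D.

D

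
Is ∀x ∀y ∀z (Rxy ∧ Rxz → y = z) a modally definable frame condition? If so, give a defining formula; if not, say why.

The condition is partial functionality. A defining modal formula is ◇p → □p.
Suppose ◇p→□p is valid. Take Rxy, Rxz and set V(p)={y}. Then ◇p at x, so □p at x, so p at z, i.e. z=y.

Definable; ◇p → □p defines it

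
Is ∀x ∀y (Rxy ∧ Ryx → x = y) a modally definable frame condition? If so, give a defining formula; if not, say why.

Modal frame validity is preserved under surjective bounded morphisms.
The 8-cycle (worlds w0,w1,w2,w3,w4,w5,w6,w7 with w0→w1→w2→w3→w4→w5→w6→w7→w0) is antisymmetric. Sending even-indexed worlds to • and odd-indexed worlds to ∘ is a surjective bounded morphism onto the two-world frame with •↔∘, which is not antisymmetric.
So no modal formula (or set of formulas) defines exactly the antisymmetric frames.

No — not modally definable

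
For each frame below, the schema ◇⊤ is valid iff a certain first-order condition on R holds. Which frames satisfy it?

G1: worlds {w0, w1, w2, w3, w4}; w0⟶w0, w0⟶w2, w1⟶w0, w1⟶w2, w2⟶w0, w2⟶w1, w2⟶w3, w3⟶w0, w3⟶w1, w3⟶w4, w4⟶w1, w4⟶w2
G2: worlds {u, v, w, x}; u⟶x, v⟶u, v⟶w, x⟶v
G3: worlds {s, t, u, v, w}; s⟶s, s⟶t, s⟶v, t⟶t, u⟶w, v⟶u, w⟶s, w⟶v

G1, G3

The schema corresponds to seriality: ∀x ∃y Rxy.
G1: satisfies the condition.
G2: fails — world w has no successor.
G3: satisfies the condition.
Valid on: G1, G3.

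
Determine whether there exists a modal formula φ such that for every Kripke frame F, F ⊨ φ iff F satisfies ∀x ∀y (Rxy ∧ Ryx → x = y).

No

If a class were modally definable it would be closed under surjective bounded morphisms (Goldblatt–Thomason).
The 4-cycle (worlds s,t,u,v with s→t→u→v→s) is antisymmetric. Sending even-indexed worlds to s and odd-indexed worlds to t is a surjective bounded morphism onto the two-world frame with s↔t, which is not antisymmetric.
Hence antisymmetry is not modally definable.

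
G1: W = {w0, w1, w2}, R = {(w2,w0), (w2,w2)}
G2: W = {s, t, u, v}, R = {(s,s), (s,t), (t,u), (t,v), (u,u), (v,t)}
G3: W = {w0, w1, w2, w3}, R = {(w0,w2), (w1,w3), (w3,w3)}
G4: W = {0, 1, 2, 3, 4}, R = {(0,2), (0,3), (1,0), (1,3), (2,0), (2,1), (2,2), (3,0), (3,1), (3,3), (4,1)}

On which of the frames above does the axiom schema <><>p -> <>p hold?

G1, G3

The schema corresponds to transitivity: forall x forall y forall z (Rxy & Ryz -> Rxz).
G1: ✓.
G2: fails — Rtv and Rvt but not Rtt.
G3: ✓.
G4: fails — R10 and R02 but not R12.
Valid on: G1, G3.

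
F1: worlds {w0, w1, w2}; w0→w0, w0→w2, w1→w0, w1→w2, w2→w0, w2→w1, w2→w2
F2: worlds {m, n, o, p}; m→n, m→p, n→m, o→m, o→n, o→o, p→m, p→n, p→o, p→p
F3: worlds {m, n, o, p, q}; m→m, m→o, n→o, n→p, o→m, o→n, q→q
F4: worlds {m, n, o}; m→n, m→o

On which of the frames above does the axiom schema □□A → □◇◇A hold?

Frame correspondent (Sahlqvist): ∀x ∀z (xRz → ∃w (xR²w ∧ zR²w)) — i.e. a generalized confluence (Geach) condition.
F1: satisfies the condition.
F2: satisfies the condition.
F3: fails — nRp but no w with nR²w and pR²w.
F4: fails — mRn but no w with mR²w and nR²w.

F1, F2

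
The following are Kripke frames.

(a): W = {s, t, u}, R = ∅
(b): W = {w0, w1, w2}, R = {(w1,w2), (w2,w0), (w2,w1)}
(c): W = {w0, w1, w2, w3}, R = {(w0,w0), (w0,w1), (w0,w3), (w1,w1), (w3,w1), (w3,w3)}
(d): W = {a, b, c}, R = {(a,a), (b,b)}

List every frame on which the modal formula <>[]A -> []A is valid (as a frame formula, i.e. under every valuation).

(a), (d)

This is the axiom for the Euclidean property; its first-order frame correspondent is forall x forall y forall z (Rxy & Rxz -> Ryz).
(a): satisfies the condition.
(b): fails — Rw1w2 and Rw1w2 but not Rw2w2.
(c): fails — Rw0w1 and Rw0w0 but not Rw1w0.
(d): satisfies the condition.
Valid on: (a), (d).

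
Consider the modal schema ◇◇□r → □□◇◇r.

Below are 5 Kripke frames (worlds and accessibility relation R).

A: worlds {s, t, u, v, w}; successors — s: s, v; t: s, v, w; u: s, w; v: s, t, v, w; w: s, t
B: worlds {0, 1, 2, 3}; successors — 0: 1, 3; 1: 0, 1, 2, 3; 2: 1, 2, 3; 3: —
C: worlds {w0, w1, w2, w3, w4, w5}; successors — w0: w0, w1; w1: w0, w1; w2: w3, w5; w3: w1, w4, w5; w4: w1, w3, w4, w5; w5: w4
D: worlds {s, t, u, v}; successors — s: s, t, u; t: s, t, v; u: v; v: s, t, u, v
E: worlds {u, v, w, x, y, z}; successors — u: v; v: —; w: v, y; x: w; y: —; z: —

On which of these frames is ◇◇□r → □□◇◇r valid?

This is the axiom for a generalized confluence (Geach) condition; its first-order frame correspondent is ∀x ∀y ∀z ((xR²y ∧ xR²z) → ∃w (yRw ∧ zR²w)).
A: condition met.
B: fails — 0R²0, 0R²3 but no w with 0Rw and 3R²w.
C: fails — w2R²w5, w2R²w1 but no w with w5Rw and w1R²w.
D: condition met.
E: fails — xR²v, xR²v but no t with vRt and vR²t.
Valid on: A, D.

A, D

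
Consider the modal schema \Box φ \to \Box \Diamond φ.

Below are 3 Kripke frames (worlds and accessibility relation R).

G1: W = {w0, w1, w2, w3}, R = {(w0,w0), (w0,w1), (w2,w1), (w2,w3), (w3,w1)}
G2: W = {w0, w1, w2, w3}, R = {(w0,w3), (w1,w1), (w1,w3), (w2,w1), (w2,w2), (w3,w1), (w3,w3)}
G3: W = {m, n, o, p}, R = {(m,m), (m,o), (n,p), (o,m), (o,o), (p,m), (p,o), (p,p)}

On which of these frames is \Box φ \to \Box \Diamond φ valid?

This is the axiom for a generalized confluence (Geach) condition; its first-order frame correspondent is \forall x \forall z (xRz \to \exists w (xRw \wedge zRw)).
G1: fails — w0Rw1 but no w with w0Rw and w1Rw.
G2: condition met.
G3: condition met.

G2, G3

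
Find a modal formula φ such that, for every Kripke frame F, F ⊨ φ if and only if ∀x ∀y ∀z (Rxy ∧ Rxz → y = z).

◇p → □p

The condition is partial functionality. The CD schema ◇p → □p defines it.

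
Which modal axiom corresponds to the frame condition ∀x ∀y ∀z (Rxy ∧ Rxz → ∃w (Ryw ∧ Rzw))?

◇□ψ → □◇ψ

This is convergence; the standard corresponding axiom is .2: ◇□ψ → □◇ψ.
Suppose ◇□ψ→□◇ψ is valid. Take Rxy, Rxz and set V(ψ)={w : Ryw}. Then □ψ at y so ◇□ψ at x, so □◇ψ at x, so ◇ψ at z, giving w with Rzw and Ryw.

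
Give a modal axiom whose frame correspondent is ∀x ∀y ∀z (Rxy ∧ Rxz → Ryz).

The condition is the Euclidean property. The 5 schema ◇p → □◇p defines it.
Suppose ◇p→□◇p is valid. Take Rxy, Rxz and set V(p)={y}. Then ◇p at x, so □◇p at x, so ◇p at z, so some w with Rzw has p; w=y, i.e. Rzy. By symmetry of the argument, Ryz.

◇p → □◇p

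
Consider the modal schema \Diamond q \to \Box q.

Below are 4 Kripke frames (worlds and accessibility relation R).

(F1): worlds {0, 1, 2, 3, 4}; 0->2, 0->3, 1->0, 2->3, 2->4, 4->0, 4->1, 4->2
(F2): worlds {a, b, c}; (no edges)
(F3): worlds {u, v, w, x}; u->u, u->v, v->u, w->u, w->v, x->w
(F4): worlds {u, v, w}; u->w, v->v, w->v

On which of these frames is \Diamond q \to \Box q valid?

(F2), (F4)

The schema corresponds to partial functionality: \forall x \forall y \forall z (Rxy \wedge Rxz \to y = z).
(F1): fails — 0 sees both 2 and 3.
(F2): ✓.
(F3): fails — u sees both u and v.
(F4): ✓.
Valid on: (F2), (F4).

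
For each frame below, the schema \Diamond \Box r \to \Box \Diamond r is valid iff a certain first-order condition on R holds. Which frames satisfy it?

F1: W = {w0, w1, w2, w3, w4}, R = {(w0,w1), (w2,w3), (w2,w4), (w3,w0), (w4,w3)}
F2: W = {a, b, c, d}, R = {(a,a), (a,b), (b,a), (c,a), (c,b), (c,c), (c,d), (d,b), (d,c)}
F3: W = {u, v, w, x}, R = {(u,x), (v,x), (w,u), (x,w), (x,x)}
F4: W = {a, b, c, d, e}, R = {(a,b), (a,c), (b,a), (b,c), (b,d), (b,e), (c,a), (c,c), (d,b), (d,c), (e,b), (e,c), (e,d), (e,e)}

The schema corresponds to convergence: \forall x \forall y \forall z (Rxy \wedge Rxz \to \exists w (Ryw \wedge Rzw)).
F1: fails — Rw0w1 and Rw0w1 but w1 and w1 have no common successor.
F2: fails — Rcd and Rcb but d and b have no common successor.
F3: fails — Rxw and Rxx but w and x have no common successor.
F4: ✓.
Valid on: F4.

F4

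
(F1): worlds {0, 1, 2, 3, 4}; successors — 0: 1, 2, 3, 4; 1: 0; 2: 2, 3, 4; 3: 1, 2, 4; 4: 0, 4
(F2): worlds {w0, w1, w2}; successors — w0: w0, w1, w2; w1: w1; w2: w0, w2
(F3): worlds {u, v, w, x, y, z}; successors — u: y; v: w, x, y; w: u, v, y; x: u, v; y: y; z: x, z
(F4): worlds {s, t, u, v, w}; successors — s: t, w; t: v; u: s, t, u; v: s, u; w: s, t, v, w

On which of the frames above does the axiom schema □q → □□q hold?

This is the axiom for transitivity; its first-order frame correspondent is ∀x ∀y ∀z (Rxy ∧ Ryz → Rxz).
(F1): fails — R10 and R02 but not R12.
(F2): fails — Rw2w0 and Rw0w1 but not Rw2w1.
(F3): fails — Rzx and Rxu but not Rzu.
(F4): fails — Rtv and Rvu but not Rtu.
Valid on no frame.

none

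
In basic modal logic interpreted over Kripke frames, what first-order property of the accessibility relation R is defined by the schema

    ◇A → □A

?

partial functionality

Suppose ◇A→□A is valid. Take Rxy, Rxz and set V(A)={y}. Then ◇A at x, so □A at x, so A at z, i.e. z=y.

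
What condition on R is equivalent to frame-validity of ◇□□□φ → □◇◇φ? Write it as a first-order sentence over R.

∀x ∀y ∀z ((xRy ∧ xRz) → ∃w (yR³w ∧ zR²w))

This is a Sahlqvist (Geach-type) schema ◇^1□^3φ → □^1◇^2φ.
Minimal-valuation argument: fix x; take any y with xR^1y and any z with xR^1z. Set V(φ) to the set of worlds R-reachable from y in exactly 3 steps. Then □^3φ holds at y, so the antecedent holds at x; validity forces ◇^2φ at z, giving a w with zR^2w and yR^3w.
First-order correspondent: ∀x ∀y ∀z ((xRy ∧ xRz) → ∃w (yR³w ∧ zR²w)).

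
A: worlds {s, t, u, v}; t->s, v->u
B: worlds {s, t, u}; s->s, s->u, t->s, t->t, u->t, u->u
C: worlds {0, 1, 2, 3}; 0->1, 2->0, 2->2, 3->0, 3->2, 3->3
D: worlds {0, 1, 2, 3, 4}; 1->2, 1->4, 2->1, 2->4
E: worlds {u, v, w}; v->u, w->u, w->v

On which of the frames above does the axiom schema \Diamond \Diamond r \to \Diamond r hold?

This is the axiom for a generalized confluence (Geach) condition; its first-order frame correspondent is \forall x \forall y (x R^2 y \to \exists w (y = w \wedge xRw)).
A: satisfies the condition.
B: fails — sR²t but no w with t=w and sRw.
C: fails — 2R²1 but no w with 1=w and 2Rw.
D: fails — 1R²1 but no w with 1=w and 1Rw.
E: satisfies the condition.

A, E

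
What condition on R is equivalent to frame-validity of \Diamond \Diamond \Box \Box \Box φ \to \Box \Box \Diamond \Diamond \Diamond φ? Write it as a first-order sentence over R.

\forall x \forall y \forall z ((x R^2 y \wedge x R^2 z) \to \exists w (y R^3 w \wedge z R^3 w))

This is a Sahlqvist (Geach-type) schema ◇^2□^3φ → □^2◇^3φ.
Minimal-valuation argument: fix x; take any y with xR^2y and any z with xR^2z. Set V(φ) to the set of worlds R-reachable from y in exactly 3 steps. Then □^3φ holds at y, so the antecedent holds at x; validity forces ◇^3φ at z, giving a w with zR^3w and yR^3w.
First-order correspondent: \forall x \forall y \forall z ((x R^2 y \wedge x R^2 z) \to \exists w (y R^3 w \wedge z R^3 w)).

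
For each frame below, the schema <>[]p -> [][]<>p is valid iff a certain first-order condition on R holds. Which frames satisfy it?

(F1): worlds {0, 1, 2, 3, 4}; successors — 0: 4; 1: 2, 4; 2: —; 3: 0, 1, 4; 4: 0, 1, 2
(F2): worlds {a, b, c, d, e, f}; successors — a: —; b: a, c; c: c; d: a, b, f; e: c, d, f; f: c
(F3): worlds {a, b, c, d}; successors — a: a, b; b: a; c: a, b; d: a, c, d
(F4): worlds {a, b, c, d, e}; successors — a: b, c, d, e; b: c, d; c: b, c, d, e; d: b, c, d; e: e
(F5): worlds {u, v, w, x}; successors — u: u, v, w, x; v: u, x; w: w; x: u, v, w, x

(F3)

The schema corresponds to a generalized confluence (Geach) condition: forall x forall y forall z ((xRy & x R^2 z) -> exists w (yRw & zRw)).
(F1): fails — 0R4, 0R²0 but no w with 4Rw and 0Rw.
(F2): fails — bRa, bR²c but no w with aRw and cRw.
(F3): ✓.
(F4): fails — aRb, aR²e but no w with bRw and eRw.
(F5): fails — uRv, uR²w but no t with vRt and wRt.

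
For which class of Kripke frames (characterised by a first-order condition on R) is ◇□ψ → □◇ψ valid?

convergence

This is the .2 axiom.
Its frame correspondent is convergence — ∀x ∀y ∀z (Rxy ∧ Rxz → ∃w (Ryw ∧ Rzw)).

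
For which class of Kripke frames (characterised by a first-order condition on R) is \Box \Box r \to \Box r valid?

density: \forall x \forall y (Rxy \to \exists z (Rxz \wedge Rzy))

Suppose □□r→□r is valid. Take Rxy and set V(r)={w : xR²w}. Then □□r at x, so □r at x, so r at y, i.e. ∃z(Rxz∧Rzy).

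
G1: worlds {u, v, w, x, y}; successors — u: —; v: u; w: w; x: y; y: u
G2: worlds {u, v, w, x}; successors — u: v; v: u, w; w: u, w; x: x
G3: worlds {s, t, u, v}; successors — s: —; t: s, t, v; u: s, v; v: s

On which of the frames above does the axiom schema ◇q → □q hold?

G1

The schema corresponds to partial functionality: ∀x ∀y ∀z (Rxy ∧ Rxz → y = z).
G1: condition met.
G2: fails — v sees both u and w.
G3: fails — t sees both s and t.
Valid on: G1.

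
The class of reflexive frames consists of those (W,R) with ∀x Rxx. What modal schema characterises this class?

□ψ → ψ

The condition is reflexivity. The T schema □ψ → ψ defines it.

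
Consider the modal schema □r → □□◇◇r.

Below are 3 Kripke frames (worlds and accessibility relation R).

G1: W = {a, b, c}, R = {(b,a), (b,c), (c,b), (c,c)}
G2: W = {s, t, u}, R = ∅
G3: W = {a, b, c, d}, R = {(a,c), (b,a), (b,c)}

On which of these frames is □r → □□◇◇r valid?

G2

Frame correspondent (Sahlqvist): ∀x ∀z (xR²z → ∃w (xRw ∧ zR²w)) — i.e. a generalized confluence (Geach) condition.
G1: fails — cR²a but no w with cRw and aR²w.
G2: ✓.
G3: fails — bR²c but no w with bRw and cR²w.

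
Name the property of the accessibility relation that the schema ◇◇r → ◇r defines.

Transitivity

This schema is equivalent to the 4 axiom □r → □□r.
Its frame correspondent is transitivity — ∀x ∀y ∀z (Rxy ∧ Ryz → Rxz).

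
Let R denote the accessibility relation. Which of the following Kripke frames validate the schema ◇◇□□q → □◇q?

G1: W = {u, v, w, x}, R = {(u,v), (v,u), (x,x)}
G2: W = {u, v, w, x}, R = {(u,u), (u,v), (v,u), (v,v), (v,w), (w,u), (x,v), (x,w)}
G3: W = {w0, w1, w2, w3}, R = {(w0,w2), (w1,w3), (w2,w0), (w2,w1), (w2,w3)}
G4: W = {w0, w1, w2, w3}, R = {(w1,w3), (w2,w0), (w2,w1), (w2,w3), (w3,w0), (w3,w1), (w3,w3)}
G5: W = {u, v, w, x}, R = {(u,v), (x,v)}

G1, G2, G5

The schema corresponds to a generalized confluence (Geach) condition: ∀x ∀y ∀z ((xR²y ∧ xRz) → ∃w (yR²w ∧ zRw)).
G1: satisfies the condition.
G2: satisfies the condition.
G3: fails — w0R²w1, w0Rw2 but no w with w1R²w and w2Rw.
G4: fails — w1R²w0, w1Rw3 but no w with w0R²w and w3Rw.
G5: satisfies the condition.
Valid on: G1, G2, G5.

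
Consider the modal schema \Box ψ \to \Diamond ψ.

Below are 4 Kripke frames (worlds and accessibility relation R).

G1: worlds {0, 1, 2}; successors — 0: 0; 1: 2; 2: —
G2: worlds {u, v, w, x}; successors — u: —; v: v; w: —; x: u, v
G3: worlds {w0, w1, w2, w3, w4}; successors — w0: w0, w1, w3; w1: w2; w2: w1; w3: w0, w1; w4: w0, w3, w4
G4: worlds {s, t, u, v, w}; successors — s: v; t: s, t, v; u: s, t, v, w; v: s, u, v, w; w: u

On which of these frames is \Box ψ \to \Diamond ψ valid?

This is the axiom for seriality; its first-order frame correspondent is \forall x \exists y Rxy.
G1: fails — world 2 has no successor.
G2: fails — world u has no successor.
G3: condition met.
G4: condition met.
Valid on: G3, G4.

G3, G4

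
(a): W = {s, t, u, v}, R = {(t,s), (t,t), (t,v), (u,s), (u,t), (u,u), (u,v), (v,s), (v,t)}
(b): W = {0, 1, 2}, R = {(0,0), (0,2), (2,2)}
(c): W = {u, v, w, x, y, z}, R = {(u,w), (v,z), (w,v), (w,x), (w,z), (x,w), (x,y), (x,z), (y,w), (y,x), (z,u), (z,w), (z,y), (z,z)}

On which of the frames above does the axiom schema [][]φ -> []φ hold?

(a), (b)

This is the axiom for density; its first-order frame correspondent is forall x forall y (Rxy -> exists z (Rxz & Rzy)).
(a): satisfies the condition.
(b): satisfies the condition.
(c): fails — Ruw but no t with Rut and Rtw.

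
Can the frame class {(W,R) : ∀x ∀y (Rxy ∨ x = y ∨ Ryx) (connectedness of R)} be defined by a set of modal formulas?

No

Modal frame validity is preserved under disjoint unions.
Take 2 disjoint single-world reflexive frames: each is trivially connected, but their disjoint union has 2 worlds with no edge between distinct components, so it is not connected.
So no modal formula (or set of formulas) defines exactly the connected frames.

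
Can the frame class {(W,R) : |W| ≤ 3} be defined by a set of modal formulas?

Not definable by any modal formula

If a class were modally definable it would be closed under disjoint unions (Goldblatt–Thomason).
Any modal formula valid on each of 4 disjoint one-world frames is valid on their disjoint union (validity is preserved under disjoint unions). Each one-world frame has |W|=1≤3, but the union has |W|=4.
So no modal formula (or set of formulas) defines exactly the |W|≤3 frames.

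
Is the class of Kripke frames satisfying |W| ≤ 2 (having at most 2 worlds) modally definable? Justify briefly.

Not definable by any modal formula

Any modally definable frame class is closed under disjoint unions.
Any modal formula valid on each of 3 disjoint one-world frames is valid on their disjoint union (validity is preserved under disjoint unions). Each one-world frame has |W|=1≤2, but the union has |W|=3.
Hence having at most 2 worlds is not modally definable.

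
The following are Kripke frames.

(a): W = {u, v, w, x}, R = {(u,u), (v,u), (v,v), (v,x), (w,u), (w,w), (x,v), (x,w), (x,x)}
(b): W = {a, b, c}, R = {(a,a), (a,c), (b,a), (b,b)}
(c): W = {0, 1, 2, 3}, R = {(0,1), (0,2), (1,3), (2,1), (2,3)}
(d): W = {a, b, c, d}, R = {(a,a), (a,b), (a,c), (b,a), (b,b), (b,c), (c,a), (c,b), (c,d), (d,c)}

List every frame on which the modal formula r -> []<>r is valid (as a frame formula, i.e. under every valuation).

Frame correspondent (Sahlqvist): forall x forall y (Rxy -> Ryx) — i.e. symmetry.
(a): fails — Rxw but not Rwx.
(b): fails — Rac but not Rca.
(c): fails — R02 but not R20.
(d): satisfies the condition.

(d)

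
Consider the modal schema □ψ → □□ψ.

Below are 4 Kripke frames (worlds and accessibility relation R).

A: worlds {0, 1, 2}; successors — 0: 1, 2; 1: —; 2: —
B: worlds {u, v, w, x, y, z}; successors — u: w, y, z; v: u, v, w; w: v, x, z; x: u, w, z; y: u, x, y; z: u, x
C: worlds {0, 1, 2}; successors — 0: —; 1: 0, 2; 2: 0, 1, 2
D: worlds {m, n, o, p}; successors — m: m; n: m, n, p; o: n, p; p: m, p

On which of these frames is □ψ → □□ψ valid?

A

Frame correspondent (Sahlqvist): ∀x ∀y ∀z (Rxy ∧ Ryz → Rxz) — i.e. transitivity.
A: condition met.
B: fails — Rxw and Rwx but not Rxx.
C: fails — R12 and R21 but not R11.
D: fails — Ron and Rnm but not Rom.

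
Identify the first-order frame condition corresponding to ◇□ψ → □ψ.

the Euclidean property

This schema is equivalent to the 5 axiom ◇ψ → □◇ψ.
It corresponds to the Euclidean property: ∀x ∀y ∀z (Rxy ∧ Rxz → Ryz).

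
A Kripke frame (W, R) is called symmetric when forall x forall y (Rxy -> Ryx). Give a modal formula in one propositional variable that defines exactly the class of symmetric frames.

r → □◇r

This is symmetry; the standard corresponding axiom is B: r → □◇r.
Suppose r→□◇r is valid. Take Rxy and set V(r)={x}. Then r at x, so □◇r at x, so ◇r at y, so some z with Ryz has r; z=x, i.e. Ryx.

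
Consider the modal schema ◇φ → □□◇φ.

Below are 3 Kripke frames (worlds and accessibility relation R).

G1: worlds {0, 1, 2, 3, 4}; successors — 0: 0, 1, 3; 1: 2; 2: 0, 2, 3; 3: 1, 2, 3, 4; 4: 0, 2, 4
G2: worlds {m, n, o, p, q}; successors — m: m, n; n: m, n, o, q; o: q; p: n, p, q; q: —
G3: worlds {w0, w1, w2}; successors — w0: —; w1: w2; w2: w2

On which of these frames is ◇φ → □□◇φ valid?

This is the axiom for a generalized confluence (Geach) condition; its first-order frame correspondent is ∀x ∀y ∀z ((xRy ∧ xR²z) → ∃w (y = w ∧ zRw)).
G1: fails — 0R0, 0R²1 but no w with 0=w and 1Rw.
G2: fails — mRm, mR²o but no w with m=w and oRw.
G3: condition met.

G3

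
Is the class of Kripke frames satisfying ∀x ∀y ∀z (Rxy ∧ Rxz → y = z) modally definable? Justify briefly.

Yes, by ◇r → □r

Yes: it is partial functionality, defined by the CD schema ◇r → □r.
Suppose ◇r→□r is valid. Take Rxy, Rxz and set V(r)={y}. Then ◇r at x, so □r at x, so r at z, i.e. z=y.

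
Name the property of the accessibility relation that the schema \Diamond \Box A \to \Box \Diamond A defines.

This schema is the .2 axiom.
It corresponds to convergence: \forall x \forall y \forall z (Rxy \wedge Rxz \to \exists w (Ryw \wedge Rzw)).

convergence: \forall x \forall y \forall z (Rxy \wedge Rxz \to \exists w (Ryw \wedge Rzw))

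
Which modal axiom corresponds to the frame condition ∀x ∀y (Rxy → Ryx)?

s → □◇s

The condition is symmetry. The B schema s → □◇s defines it.
Suppose s→□◇s is valid. Take Rxy and set V(s)={x}. Then s at x, so □◇s at x, so ◇s at y, so some z with Ryz has s; z=x, i.e. Ryx.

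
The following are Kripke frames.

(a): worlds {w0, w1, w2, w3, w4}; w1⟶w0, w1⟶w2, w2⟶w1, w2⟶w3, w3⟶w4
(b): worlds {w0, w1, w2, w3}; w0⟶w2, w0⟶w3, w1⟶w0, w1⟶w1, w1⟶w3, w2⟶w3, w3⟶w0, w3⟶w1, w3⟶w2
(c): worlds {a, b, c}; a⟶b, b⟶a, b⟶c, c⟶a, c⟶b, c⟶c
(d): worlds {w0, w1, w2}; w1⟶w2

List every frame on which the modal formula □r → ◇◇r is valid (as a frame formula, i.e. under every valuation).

This is the axiom for a generalized confluence (Geach) condition; its first-order frame correspondent is ∀x ∃w (xRw ∧ xR²w).
(a): fails — at w0 but no w with w0Rw and w0R²w.
(b): fails — at w2 but no w with w2Rw and w2R²w.
(c): fails — at a but no w with aRw and aR²w.
(d): fails — at w0 but no w with w0Rw and w0R²w.
Valid on no frame.

none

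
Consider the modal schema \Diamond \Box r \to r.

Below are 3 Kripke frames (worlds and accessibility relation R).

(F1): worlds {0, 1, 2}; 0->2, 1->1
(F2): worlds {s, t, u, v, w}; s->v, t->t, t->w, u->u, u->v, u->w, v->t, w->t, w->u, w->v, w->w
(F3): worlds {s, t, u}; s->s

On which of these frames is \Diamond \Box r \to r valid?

This is the axiom for a generalized confluence (Geach) condition; its first-order frame correspondent is \forall x \forall y (xRy \to \exists w (yRw \wedge x = w)).
(F1): fails — 0R2 but no w with 2Rw and 0=w.
(F2): fails — sRv but no w* with vRw* and s=w*.
(F3): holds.

(F3)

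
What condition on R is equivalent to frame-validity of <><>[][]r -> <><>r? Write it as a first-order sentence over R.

This is a Sahlqvist (Geach-type) schema ◇^2□^2r → □^0◇^2r.
Minimal-valuation argument: fix x; take any y with xR^2y and any z with xR^0z. Set V(r) to the set of worlds R-reachable from y in exactly 2 steps. Then □^2r holds at y, so the antecedent holds at x; validity forces ◇^2r at z, giving a w with zR^2w and yR^2w.
First-order correspondent: forall x forall y (x R^2 y -> exists w (y R^2 w & x R^2 w)).

forall x forall y (x R^2 y -> exists w (y R^2 w & x R^2 w))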